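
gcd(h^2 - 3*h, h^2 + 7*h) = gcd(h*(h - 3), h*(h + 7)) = h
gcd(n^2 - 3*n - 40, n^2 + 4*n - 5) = n + 5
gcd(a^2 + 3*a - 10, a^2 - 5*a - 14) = 1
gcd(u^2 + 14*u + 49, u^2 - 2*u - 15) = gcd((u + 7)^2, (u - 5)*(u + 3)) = 1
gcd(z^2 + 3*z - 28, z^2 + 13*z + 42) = z + 7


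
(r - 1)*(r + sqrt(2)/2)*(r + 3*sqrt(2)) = r^3 - r^2 + 7*sqrt(2)*r^2/2 - 7*sqrt(2)*r/2 + 3*r - 3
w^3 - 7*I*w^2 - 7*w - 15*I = (w - 5*I)*(w - 3*I)*(w + I)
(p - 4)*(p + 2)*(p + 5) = p^3 + 3*p^2 - 18*p - 40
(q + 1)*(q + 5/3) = q^2 + 8*q/3 + 5/3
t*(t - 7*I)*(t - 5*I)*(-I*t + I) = -I*t^4 - 12*t^3 + I*t^3 + 12*t^2 + 35*I*t^2 - 35*I*t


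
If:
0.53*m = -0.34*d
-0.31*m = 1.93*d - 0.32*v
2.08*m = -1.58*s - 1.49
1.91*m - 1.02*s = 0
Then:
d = 0.46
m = -0.30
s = -0.55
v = 2.49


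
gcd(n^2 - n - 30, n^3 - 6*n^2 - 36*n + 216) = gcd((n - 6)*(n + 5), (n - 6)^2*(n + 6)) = n - 6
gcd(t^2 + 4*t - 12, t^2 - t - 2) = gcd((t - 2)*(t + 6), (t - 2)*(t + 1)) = t - 2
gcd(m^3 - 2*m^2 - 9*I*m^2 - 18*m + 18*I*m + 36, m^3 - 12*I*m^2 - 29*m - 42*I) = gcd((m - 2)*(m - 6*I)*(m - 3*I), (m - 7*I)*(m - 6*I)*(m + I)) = m - 6*I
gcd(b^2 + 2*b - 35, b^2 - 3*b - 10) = b - 5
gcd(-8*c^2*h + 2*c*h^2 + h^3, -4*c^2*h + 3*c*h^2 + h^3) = 4*c*h + h^2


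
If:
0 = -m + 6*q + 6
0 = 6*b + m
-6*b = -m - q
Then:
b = -1/13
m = 6/13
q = -12/13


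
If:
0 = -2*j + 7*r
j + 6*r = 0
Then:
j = 0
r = 0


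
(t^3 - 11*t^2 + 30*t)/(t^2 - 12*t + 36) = t*(t - 5)/(t - 6)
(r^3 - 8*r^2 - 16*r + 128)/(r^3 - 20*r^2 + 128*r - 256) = (r + 4)/(r - 8)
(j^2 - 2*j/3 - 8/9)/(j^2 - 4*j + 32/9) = (3*j + 2)/(3*j - 8)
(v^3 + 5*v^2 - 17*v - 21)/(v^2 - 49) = (v^2 - 2*v - 3)/(v - 7)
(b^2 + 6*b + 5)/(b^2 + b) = (b + 5)/b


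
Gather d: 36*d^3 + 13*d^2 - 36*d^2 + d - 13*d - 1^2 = 36*d^3 - 23*d^2 - 12*d - 1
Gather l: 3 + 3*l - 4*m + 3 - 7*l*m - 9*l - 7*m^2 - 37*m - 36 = l*(-7*m - 6) - 7*m^2 - 41*m - 30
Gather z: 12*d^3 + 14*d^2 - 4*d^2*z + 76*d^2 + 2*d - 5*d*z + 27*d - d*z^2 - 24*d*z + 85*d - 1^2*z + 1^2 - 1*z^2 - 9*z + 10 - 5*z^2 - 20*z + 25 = 12*d^3 + 90*d^2 + 114*d + z^2*(-d - 6) + z*(-4*d^2 - 29*d - 30) + 36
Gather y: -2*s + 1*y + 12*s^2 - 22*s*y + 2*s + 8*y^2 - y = 12*s^2 - 22*s*y + 8*y^2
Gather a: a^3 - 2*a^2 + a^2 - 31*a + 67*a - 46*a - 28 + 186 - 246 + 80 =a^3 - a^2 - 10*a - 8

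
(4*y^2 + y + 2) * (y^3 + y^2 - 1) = 4*y^5 + 5*y^4 + 3*y^3 - 2*y^2 - y - 2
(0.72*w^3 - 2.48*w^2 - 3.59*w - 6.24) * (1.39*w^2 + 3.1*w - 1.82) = 1.0008*w^5 - 1.2152*w^4 - 13.9885*w^3 - 15.289*w^2 - 12.8102*w + 11.3568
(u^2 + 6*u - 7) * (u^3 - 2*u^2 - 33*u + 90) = u^5 + 4*u^4 - 52*u^3 - 94*u^2 + 771*u - 630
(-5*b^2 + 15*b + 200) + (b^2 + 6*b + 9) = -4*b^2 + 21*b + 209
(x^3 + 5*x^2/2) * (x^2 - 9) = x^5 + 5*x^4/2 - 9*x^3 - 45*x^2/2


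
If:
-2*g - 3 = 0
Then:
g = -3/2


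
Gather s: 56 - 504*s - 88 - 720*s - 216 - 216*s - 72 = -1440*s - 320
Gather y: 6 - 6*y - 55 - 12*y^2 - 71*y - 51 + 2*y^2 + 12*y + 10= -10*y^2 - 65*y - 90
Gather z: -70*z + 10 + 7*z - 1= 9 - 63*z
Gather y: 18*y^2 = 18*y^2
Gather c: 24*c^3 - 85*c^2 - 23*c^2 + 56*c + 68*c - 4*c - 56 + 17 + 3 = 24*c^3 - 108*c^2 + 120*c - 36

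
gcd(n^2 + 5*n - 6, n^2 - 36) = n + 6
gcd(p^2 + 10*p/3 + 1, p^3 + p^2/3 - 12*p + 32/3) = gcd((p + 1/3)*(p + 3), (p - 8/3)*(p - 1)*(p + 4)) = 1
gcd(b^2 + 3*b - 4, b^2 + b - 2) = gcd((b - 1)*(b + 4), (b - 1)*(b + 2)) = b - 1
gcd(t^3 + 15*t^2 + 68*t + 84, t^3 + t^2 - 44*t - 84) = t^2 + 8*t + 12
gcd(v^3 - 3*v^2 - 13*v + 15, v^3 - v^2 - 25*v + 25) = v^2 - 6*v + 5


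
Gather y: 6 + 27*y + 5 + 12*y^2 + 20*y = 12*y^2 + 47*y + 11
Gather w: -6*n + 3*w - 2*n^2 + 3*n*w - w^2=-2*n^2 - 6*n - w^2 + w*(3*n + 3)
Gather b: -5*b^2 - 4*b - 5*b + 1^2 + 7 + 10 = -5*b^2 - 9*b + 18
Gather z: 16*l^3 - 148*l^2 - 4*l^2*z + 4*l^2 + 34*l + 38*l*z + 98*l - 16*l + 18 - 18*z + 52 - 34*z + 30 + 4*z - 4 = 16*l^3 - 144*l^2 + 116*l + z*(-4*l^2 + 38*l - 48) + 96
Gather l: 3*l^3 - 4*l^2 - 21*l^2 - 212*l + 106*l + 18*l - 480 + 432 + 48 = 3*l^3 - 25*l^2 - 88*l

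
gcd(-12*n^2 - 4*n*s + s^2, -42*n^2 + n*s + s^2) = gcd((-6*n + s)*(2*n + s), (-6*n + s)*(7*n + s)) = -6*n + s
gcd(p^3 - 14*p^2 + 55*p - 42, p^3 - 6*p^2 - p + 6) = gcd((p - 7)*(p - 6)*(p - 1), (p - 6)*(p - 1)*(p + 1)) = p^2 - 7*p + 6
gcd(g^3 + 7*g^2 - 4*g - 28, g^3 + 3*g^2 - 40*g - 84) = g^2 + 9*g + 14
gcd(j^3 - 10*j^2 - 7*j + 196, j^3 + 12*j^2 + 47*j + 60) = j + 4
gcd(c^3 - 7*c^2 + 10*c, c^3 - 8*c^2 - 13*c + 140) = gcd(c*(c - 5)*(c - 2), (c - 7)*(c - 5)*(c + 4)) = c - 5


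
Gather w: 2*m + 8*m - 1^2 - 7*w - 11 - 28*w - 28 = 10*m - 35*w - 40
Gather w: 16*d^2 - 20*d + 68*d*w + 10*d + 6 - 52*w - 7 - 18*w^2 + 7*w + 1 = 16*d^2 - 10*d - 18*w^2 + w*(68*d - 45)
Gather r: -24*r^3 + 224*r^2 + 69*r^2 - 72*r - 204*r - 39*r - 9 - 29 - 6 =-24*r^3 + 293*r^2 - 315*r - 44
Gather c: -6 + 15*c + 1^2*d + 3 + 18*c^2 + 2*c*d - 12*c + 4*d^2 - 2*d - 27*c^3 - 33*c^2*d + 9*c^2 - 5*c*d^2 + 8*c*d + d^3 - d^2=-27*c^3 + c^2*(27 - 33*d) + c*(-5*d^2 + 10*d + 3) + d^3 + 3*d^2 - d - 3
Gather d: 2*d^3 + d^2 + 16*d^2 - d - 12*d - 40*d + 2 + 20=2*d^3 + 17*d^2 - 53*d + 22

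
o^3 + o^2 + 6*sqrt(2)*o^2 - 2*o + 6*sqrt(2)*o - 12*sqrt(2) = (o - 1)*(o + 2)*(o + 6*sqrt(2))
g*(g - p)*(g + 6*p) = g^3 + 5*g^2*p - 6*g*p^2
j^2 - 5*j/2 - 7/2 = (j - 7/2)*(j + 1)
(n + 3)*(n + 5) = n^2 + 8*n + 15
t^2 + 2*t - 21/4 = (t - 3/2)*(t + 7/2)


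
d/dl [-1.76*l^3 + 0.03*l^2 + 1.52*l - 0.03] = -5.28*l^2 + 0.06*l + 1.52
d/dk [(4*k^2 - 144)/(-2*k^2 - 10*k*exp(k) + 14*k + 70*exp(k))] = 2*(-2*k*(k^2 + 5*k*exp(k) - 7*k - 35*exp(k)) + (k^2 - 36)*(5*k*exp(k) + 2*k - 30*exp(k) - 7))/(k^2 + 5*k*exp(k) - 7*k - 35*exp(k))^2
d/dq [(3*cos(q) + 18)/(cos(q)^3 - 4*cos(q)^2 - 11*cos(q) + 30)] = 3*(-93*cos(q)/2 + 7*cos(2*q) + cos(3*q)/2 - 89)*sin(q)/(cos(q)^3 - 4*cos(q)^2 - 11*cos(q) + 30)^2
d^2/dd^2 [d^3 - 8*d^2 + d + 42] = 6*d - 16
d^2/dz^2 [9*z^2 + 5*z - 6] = 18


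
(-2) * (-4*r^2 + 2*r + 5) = 8*r^2 - 4*r - 10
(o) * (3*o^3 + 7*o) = 3*o^4 + 7*o^2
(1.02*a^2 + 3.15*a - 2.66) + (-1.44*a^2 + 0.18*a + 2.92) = -0.42*a^2 + 3.33*a + 0.26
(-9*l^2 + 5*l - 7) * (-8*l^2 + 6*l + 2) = 72*l^4 - 94*l^3 + 68*l^2 - 32*l - 14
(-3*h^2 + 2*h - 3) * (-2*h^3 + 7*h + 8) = 6*h^5 - 4*h^4 - 15*h^3 - 10*h^2 - 5*h - 24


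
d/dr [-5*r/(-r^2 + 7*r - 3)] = 5*(3 - r^2)/(r^4 - 14*r^3 + 55*r^2 - 42*r + 9)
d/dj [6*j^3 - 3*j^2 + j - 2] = 18*j^2 - 6*j + 1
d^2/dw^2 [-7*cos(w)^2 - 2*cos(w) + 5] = 2*cos(w) + 14*cos(2*w)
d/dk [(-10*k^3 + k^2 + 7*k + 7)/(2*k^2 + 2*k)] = (-10*k^4 - 20*k^3 - 6*k^2 - 14*k - 7)/(2*k^2*(k^2 + 2*k + 1))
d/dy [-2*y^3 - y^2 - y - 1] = -6*y^2 - 2*y - 1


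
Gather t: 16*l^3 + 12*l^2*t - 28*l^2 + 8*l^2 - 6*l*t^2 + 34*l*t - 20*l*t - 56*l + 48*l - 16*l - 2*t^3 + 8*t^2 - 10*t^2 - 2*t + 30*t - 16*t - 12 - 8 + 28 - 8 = 16*l^3 - 20*l^2 - 24*l - 2*t^3 + t^2*(-6*l - 2) + t*(12*l^2 + 14*l + 12)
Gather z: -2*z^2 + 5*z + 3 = -2*z^2 + 5*z + 3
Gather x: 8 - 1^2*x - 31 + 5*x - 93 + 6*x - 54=10*x - 170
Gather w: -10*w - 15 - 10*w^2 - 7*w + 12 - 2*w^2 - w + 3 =-12*w^2 - 18*w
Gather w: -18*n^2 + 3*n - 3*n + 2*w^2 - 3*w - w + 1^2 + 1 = -18*n^2 + 2*w^2 - 4*w + 2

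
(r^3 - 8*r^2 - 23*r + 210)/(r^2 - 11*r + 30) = (r^2 - 2*r - 35)/(r - 5)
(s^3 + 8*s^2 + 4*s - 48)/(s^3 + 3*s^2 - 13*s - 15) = (s^3 + 8*s^2 + 4*s - 48)/(s^3 + 3*s^2 - 13*s - 15)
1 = 1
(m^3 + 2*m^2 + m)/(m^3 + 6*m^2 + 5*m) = (m + 1)/(m + 5)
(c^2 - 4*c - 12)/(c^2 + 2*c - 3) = (c^2 - 4*c - 12)/(c^2 + 2*c - 3)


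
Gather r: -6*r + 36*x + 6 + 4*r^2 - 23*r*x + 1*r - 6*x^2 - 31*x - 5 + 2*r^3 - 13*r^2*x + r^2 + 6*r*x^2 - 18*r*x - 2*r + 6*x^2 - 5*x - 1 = 2*r^3 + r^2*(5 - 13*x) + r*(6*x^2 - 41*x - 7)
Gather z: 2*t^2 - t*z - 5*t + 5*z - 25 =2*t^2 - 5*t + z*(5 - t) - 25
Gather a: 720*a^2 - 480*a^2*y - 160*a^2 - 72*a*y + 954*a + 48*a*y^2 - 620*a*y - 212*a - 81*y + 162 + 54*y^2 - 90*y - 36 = a^2*(560 - 480*y) + a*(48*y^2 - 692*y + 742) + 54*y^2 - 171*y + 126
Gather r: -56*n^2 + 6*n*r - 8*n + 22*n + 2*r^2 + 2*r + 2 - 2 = -56*n^2 + 14*n + 2*r^2 + r*(6*n + 2)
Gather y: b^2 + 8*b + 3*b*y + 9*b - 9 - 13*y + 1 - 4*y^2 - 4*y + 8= b^2 + 17*b - 4*y^2 + y*(3*b - 17)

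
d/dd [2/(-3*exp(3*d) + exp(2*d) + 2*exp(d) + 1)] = (18*exp(2*d) - 4*exp(d) - 4)*exp(d)/(-3*exp(3*d) + exp(2*d) + 2*exp(d) + 1)^2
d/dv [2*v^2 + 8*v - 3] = 4*v + 8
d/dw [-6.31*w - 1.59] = -6.31000000000000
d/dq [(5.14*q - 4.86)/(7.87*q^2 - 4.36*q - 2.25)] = (-40.4518*q^2 + 76.4964*q - 32.7546)/(61.9369*q^4 - 68.6264*q^3 - 16.4054*q^2 + 19.62*q + 5.0625)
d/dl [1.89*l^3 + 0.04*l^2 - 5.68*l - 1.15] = 5.67*l^2 + 0.08*l - 5.68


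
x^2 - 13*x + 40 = (x - 8)*(x - 5)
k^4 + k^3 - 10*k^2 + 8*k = k*(k - 2)*(k - 1)*(k + 4)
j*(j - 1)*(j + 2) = j^3 + j^2 - 2*j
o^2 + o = o*(o + 1)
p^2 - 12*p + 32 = (p - 8)*(p - 4)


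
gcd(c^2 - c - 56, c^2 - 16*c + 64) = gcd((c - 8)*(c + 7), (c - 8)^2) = c - 8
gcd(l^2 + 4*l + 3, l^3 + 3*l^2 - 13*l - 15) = l + 1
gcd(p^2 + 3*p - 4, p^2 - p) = p - 1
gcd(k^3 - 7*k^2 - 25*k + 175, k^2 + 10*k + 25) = k + 5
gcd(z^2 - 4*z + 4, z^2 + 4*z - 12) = z - 2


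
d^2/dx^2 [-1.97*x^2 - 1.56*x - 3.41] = -3.94000000000000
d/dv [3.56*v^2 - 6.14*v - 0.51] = 7.12*v - 6.14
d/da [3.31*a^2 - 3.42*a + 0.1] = 6.62*a - 3.42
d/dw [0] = 0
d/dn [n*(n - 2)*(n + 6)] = 3*n^2 + 8*n - 12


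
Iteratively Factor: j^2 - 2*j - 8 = (j - 4)*(j + 2)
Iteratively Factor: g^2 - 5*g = (g)*(g - 5)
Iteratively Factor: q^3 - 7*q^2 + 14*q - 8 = (q - 1)*(q^2 - 6*q + 8) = (q - 2)*(q - 1)*(q - 4)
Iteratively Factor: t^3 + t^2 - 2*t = (t)*(t^2 + t - 2) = t*(t - 1)*(t + 2)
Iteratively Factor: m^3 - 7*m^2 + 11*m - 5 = (m - 1)*(m^2 - 6*m + 5) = (m - 5)*(m - 1)*(m - 1)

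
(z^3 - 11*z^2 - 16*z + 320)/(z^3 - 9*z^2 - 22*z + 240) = (z - 8)/(z - 6)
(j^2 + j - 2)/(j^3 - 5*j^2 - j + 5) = (j + 2)/(j^2 - 4*j - 5)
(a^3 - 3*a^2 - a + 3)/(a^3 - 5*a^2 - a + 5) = (a - 3)/(a - 5)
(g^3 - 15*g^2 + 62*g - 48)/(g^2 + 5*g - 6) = (g^2 - 14*g + 48)/(g + 6)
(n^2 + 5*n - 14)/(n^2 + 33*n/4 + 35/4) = 4*(n - 2)/(4*n + 5)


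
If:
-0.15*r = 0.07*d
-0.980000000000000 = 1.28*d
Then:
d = -0.77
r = 0.36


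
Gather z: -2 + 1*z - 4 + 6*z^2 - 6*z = 6*z^2 - 5*z - 6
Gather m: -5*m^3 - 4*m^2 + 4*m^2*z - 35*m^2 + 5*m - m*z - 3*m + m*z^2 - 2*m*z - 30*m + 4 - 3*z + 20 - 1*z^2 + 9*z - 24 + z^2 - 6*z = -5*m^3 + m^2*(4*z - 39) + m*(z^2 - 3*z - 28)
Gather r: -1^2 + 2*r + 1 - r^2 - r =-r^2 + r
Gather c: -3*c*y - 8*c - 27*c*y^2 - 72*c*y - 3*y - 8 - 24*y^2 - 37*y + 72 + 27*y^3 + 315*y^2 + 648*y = c*(-27*y^2 - 75*y - 8) + 27*y^3 + 291*y^2 + 608*y + 64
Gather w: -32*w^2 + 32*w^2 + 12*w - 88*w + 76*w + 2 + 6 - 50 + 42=0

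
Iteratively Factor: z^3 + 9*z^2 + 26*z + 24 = (z + 4)*(z^2 + 5*z + 6) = (z + 3)*(z + 4)*(z + 2)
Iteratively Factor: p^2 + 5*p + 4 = (p + 1)*(p + 4)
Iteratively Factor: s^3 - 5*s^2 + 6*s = (s - 2)*(s^2 - 3*s) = (s - 3)*(s - 2)*(s)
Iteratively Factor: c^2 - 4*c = (c)*(c - 4)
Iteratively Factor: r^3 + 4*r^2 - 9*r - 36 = (r + 4)*(r^2 - 9) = (r - 3)*(r + 4)*(r + 3)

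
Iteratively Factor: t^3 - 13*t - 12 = (t + 3)*(t^2 - 3*t - 4) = (t + 1)*(t + 3)*(t - 4)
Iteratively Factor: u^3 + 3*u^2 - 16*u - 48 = (u - 4)*(u^2 + 7*u + 12) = (u - 4)*(u + 4)*(u + 3)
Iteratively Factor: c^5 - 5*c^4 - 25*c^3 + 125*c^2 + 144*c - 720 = (c - 5)*(c^4 - 25*c^2 + 144) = (c - 5)*(c + 4)*(c^3 - 4*c^2 - 9*c + 36) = (c - 5)*(c + 3)*(c + 4)*(c^2 - 7*c + 12) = (c - 5)*(c - 3)*(c + 3)*(c + 4)*(c - 4)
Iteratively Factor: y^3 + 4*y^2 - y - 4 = (y + 4)*(y^2 - 1) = (y + 1)*(y + 4)*(y - 1)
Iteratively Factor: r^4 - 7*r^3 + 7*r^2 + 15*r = (r - 5)*(r^3 - 2*r^2 - 3*r) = (r - 5)*(r + 1)*(r^2 - 3*r) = r*(r - 5)*(r + 1)*(r - 3)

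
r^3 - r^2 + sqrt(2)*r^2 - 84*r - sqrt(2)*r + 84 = (r - 1)*(r - 6*sqrt(2))*(r + 7*sqrt(2))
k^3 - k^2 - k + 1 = (k - 1)^2*(k + 1)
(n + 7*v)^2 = n^2 + 14*n*v + 49*v^2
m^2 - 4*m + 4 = (m - 2)^2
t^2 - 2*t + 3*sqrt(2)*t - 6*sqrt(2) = (t - 2)*(t + 3*sqrt(2))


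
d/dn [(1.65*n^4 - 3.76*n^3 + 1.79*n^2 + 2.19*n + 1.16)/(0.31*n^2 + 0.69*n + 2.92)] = (1.023*n^5 + 2.2499*n^4 + 14.0832*n^3 - 32.3814*n^2 + 9.7344*n + 5.5944)/(0.0961*n^4 + 0.4278*n^3 + 2.2865*n^2 + 4.0296*n + 8.5264)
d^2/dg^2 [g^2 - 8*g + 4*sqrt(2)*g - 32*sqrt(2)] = 2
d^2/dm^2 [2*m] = 0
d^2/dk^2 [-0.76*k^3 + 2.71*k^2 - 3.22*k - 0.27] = 5.42 - 4.56*k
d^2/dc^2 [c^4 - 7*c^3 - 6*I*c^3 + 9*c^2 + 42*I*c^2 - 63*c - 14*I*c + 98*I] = 12*c^2 + c*(-42 - 36*I) + 18 + 84*I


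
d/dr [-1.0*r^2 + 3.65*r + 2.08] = 3.65 - 2.0*r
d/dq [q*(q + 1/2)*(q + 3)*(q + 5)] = 4*q^3 + 51*q^2/2 + 38*q + 15/2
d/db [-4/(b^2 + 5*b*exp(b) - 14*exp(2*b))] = 4*(5*b*exp(b) + 2*b - 28*exp(2*b) + 5*exp(b))/(b^2 + 5*b*exp(b) - 14*exp(2*b))^2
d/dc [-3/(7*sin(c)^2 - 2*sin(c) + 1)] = 6*(7*sin(c) - 1)*cos(c)/(7*sin(c)^2 - 2*sin(c) + 1)^2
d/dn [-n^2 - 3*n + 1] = -2*n - 3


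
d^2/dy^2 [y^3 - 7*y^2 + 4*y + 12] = 6*y - 14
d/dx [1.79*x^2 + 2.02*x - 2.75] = 3.58*x + 2.02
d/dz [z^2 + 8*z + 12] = 2*z + 8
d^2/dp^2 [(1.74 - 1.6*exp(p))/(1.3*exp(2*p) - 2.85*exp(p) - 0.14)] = (-2.704*exp(4*p) + 5.83439999999999*exp(3*p) - 21.0873*exp(2*p) + 16.03827*exp(p) - 0.72562)*exp(p)/(2.197*exp(6*p) - 14.4495*exp(5*p) + 30.96795*exp(4*p) - 20.036925*exp(3*p) - 3.33501*exp(2*p) - 0.16758*exp(p) - 0.002744)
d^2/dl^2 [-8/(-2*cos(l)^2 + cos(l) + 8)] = 8*(16*sin(l)^4 - 73*sin(l)^2 - cos(l)/2 - 3*cos(3*l)/2 + 23)/(2*sin(l)^2 + cos(l) + 6)^3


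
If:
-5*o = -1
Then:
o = 1/5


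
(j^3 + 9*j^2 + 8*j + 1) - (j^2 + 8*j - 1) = j^3 + 8*j^2 + 2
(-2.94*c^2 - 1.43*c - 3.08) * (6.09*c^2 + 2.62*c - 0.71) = -17.9046*c^4 - 16.4115*c^3 - 20.4164*c^2 - 7.0543*c + 2.1868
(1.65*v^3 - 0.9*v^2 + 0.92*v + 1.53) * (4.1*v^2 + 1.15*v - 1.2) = 6.765*v^5 - 1.7925*v^4 + 0.757*v^3 + 8.411*v^2 + 0.6555*v - 1.836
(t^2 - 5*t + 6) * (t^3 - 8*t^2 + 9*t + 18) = t^5 - 13*t^4 + 55*t^3 - 75*t^2 - 36*t + 108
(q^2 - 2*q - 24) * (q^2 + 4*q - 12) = q^4 + 2*q^3 - 44*q^2 - 72*q + 288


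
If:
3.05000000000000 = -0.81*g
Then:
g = -3.77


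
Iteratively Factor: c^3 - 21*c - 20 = (c + 1)*(c^2 - c - 20) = (c - 5)*(c + 1)*(c + 4)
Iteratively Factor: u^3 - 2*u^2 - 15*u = (u - 5)*(u^2 + 3*u) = u*(u - 5)*(u + 3)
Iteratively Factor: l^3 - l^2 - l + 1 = (l - 1)*(l^2 - 1) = (l - 1)*(l + 1)*(l - 1)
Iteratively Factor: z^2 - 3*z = (z - 3)*(z)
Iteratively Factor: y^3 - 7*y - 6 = (y + 1)*(y^2 - y - 6) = (y + 1)*(y + 2)*(y - 3)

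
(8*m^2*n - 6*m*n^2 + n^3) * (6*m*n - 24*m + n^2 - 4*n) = 48*m^3*n^2 - 192*m^3*n - 28*m^2*n^3 + 112*m^2*n^2 + n^5 - 4*n^4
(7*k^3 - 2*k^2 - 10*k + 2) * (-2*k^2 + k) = -14*k^5 + 11*k^4 + 18*k^3 - 14*k^2 + 2*k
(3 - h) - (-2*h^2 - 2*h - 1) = 2*h^2 + h + 4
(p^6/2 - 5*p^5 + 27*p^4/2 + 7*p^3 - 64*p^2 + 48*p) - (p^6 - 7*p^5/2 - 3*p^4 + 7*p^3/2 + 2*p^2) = -p^6/2 - 3*p^5/2 + 33*p^4/2 + 7*p^3/2 - 66*p^2 + 48*p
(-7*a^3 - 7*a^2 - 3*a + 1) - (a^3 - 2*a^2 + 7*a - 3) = -8*a^3 - 5*a^2 - 10*a + 4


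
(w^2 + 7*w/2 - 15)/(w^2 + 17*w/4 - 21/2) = 2*(2*w - 5)/(4*w - 7)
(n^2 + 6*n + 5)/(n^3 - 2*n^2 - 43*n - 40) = 1/(n - 8)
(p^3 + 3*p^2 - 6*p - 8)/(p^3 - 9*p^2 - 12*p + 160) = (p^2 - p - 2)/(p^2 - 13*p + 40)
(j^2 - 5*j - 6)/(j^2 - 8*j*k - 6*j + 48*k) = (j + 1)/(j - 8*k)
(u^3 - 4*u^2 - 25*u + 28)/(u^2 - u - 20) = (u^2 - 8*u + 7)/(u - 5)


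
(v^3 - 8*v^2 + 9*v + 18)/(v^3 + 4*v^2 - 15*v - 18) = (v - 6)/(v + 6)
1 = 1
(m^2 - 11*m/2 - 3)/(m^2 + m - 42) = (m + 1/2)/(m + 7)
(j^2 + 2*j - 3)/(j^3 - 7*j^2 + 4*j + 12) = (j^2 + 2*j - 3)/(j^3 - 7*j^2 + 4*j + 12)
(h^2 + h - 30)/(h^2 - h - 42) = (h - 5)/(h - 7)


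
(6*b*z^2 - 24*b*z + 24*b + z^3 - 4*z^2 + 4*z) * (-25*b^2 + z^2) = -150*b^3*z^2 + 600*b^3*z - 600*b^3 - 25*b^2*z^3 + 100*b^2*z^2 - 100*b^2*z + 6*b*z^4 - 24*b*z^3 + 24*b*z^2 + z^5 - 4*z^4 + 4*z^3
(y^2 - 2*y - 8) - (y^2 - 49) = 41 - 2*y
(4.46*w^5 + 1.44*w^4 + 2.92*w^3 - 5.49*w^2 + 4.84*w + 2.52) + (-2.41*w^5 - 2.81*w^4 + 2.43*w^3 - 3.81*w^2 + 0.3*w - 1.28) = 2.05*w^5 - 1.37*w^4 + 5.35*w^3 - 9.3*w^2 + 5.14*w + 1.24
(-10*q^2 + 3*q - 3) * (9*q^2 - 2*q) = -90*q^4 + 47*q^3 - 33*q^2 + 6*q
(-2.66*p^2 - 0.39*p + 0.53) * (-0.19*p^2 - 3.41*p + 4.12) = 0.5054*p^4 + 9.1447*p^3 - 9.73*p^2 - 3.4141*p + 2.1836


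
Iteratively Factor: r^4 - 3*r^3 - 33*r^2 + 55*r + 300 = (r - 5)*(r^3 + 2*r^2 - 23*r - 60) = (r - 5)^2*(r^2 + 7*r + 12) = (r - 5)^2*(r + 4)*(r + 3)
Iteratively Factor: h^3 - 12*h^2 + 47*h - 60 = (h - 3)*(h^2 - 9*h + 20) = (h - 5)*(h - 3)*(h - 4)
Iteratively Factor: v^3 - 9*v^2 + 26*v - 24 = (v - 4)*(v^2 - 5*v + 6) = (v - 4)*(v - 2)*(v - 3)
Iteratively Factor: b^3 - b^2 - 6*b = (b)*(b^2 - b - 6) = b*(b + 2)*(b - 3)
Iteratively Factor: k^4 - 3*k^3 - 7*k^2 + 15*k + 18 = (k + 1)*(k^3 - 4*k^2 - 3*k + 18) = (k - 3)*(k + 1)*(k^2 - k - 6) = (k - 3)*(k + 1)*(k + 2)*(k - 3)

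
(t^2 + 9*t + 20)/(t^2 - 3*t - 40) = (t + 4)/(t - 8)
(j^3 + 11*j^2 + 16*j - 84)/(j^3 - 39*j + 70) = (j + 6)/(j - 5)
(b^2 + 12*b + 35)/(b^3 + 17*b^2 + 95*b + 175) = 1/(b + 5)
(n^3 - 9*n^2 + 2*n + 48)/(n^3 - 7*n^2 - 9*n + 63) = (n^2 - 6*n - 16)/(n^2 - 4*n - 21)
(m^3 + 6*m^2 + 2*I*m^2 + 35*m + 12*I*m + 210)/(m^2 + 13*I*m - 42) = (m^2 + m*(6 - 5*I) - 30*I)/(m + 6*I)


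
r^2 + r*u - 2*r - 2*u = (r - 2)*(r + u)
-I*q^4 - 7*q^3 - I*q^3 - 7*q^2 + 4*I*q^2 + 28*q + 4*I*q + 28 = (q - 2)*(q + 2)*(q - 7*I)*(-I*q - I)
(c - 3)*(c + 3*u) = c^2 + 3*c*u - 3*c - 9*u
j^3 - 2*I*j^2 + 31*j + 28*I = (j - 7*I)*(j + I)*(j + 4*I)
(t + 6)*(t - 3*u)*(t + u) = t^3 - 2*t^2*u + 6*t^2 - 3*t*u^2 - 12*t*u - 18*u^2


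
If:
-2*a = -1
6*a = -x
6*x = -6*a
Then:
No Solution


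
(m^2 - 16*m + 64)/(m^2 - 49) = (m^2 - 16*m + 64)/(m^2 - 49)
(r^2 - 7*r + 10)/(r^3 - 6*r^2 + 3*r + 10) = 1/(r + 1)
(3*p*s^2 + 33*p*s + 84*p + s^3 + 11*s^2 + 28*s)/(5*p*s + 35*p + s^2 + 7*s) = (3*p*s + 12*p + s^2 + 4*s)/(5*p + s)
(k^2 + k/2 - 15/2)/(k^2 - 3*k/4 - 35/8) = 4*(k + 3)/(4*k + 7)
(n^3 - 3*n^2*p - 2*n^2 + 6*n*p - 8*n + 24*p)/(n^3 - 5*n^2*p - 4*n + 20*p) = (-n^2 + 3*n*p + 4*n - 12*p)/(-n^2 + 5*n*p + 2*n - 10*p)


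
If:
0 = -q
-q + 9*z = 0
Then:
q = 0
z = 0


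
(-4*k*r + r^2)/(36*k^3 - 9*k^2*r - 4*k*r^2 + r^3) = r/(-9*k^2 + r^2)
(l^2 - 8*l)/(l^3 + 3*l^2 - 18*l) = (l - 8)/(l^2 + 3*l - 18)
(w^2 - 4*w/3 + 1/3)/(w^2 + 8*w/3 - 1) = (w - 1)/(w + 3)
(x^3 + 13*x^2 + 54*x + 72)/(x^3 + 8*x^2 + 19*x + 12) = (x + 6)/(x + 1)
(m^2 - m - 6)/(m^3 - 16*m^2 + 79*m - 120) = (m + 2)/(m^2 - 13*m + 40)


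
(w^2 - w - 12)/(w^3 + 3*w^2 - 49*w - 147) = (w - 4)/(w^2 - 49)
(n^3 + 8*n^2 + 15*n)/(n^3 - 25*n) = (n + 3)/(n - 5)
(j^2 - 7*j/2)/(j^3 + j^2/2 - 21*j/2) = (2*j - 7)/(2*j^2 + j - 21)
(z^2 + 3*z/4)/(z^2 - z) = (z + 3/4)/(z - 1)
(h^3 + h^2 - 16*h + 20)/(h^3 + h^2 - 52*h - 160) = (h^2 - 4*h + 4)/(h^2 - 4*h - 32)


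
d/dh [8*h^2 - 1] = 16*h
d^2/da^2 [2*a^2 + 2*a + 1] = 4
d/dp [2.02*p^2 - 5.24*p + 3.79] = 4.04*p - 5.24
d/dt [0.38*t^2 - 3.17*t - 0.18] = 0.76*t - 3.17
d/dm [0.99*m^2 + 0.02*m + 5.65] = 1.98*m + 0.02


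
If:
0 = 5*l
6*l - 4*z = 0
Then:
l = 0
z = 0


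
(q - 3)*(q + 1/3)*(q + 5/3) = q^3 - q^2 - 49*q/9 - 5/3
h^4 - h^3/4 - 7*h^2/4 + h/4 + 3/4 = (h - 1)^2*(h + 3/4)*(h + 1)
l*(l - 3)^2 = l^3 - 6*l^2 + 9*l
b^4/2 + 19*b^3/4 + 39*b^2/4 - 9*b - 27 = (b/2 + 1)*(b - 3/2)*(b + 3)*(b + 6)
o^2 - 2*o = o*(o - 2)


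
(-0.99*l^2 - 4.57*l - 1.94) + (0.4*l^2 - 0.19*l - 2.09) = -0.59*l^2 - 4.76*l - 4.03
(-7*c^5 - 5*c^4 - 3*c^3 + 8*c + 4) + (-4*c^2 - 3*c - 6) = -7*c^5 - 5*c^4 - 3*c^3 - 4*c^2 + 5*c - 2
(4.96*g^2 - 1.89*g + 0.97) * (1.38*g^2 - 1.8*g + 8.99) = 6.8448*g^4 - 11.5362*g^3 + 49.331*g^2 - 18.7371*g + 8.7203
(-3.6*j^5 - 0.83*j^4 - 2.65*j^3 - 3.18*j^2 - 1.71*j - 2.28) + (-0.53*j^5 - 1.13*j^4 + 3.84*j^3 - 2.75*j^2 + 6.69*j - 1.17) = -4.13*j^5 - 1.96*j^4 + 1.19*j^3 - 5.93*j^2 + 4.98*j - 3.45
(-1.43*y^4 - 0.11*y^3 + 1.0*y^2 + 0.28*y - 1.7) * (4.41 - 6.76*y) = 9.6668*y^5 - 5.5627*y^4 - 7.2451*y^3 + 2.5172*y^2 + 12.7268*y - 7.497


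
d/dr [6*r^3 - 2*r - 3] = 18*r^2 - 2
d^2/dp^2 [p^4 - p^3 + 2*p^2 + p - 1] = 12*p^2 - 6*p + 4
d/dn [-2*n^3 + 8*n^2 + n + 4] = -6*n^2 + 16*n + 1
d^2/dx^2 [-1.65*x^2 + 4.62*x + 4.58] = -3.30000000000000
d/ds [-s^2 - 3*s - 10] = -2*s - 3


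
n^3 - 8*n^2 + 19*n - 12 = (n - 4)*(n - 3)*(n - 1)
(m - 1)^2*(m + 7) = m^3 + 5*m^2 - 13*m + 7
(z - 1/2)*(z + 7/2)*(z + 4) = z^3 + 7*z^2 + 41*z/4 - 7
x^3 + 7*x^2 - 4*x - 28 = (x - 2)*(x + 2)*(x + 7)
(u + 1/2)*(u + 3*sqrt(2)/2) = u^2 + u/2 + 3*sqrt(2)*u/2 + 3*sqrt(2)/4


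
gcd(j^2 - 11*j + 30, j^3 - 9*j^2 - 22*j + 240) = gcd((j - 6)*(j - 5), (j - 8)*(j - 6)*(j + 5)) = j - 6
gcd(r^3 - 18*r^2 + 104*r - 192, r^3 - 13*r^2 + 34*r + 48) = r^2 - 14*r + 48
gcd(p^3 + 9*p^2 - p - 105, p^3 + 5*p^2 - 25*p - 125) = p + 5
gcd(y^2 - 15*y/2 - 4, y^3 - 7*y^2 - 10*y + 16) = y - 8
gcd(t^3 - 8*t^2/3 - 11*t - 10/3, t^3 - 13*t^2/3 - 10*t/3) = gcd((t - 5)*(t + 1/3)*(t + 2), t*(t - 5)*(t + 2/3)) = t - 5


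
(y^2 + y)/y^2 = (y + 1)/y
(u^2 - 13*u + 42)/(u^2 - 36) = (u - 7)/(u + 6)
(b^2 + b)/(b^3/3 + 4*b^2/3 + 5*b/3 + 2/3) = 3*b/(b^2 + 3*b + 2)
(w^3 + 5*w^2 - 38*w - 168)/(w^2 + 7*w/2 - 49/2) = 2*(w^2 - 2*w - 24)/(2*w - 7)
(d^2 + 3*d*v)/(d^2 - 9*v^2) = d/(d - 3*v)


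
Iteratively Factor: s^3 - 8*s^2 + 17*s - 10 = (s - 1)*(s^2 - 7*s + 10) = (s - 2)*(s - 1)*(s - 5)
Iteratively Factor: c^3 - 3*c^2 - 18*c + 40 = (c + 4)*(c^2 - 7*c + 10) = (c - 5)*(c + 4)*(c - 2)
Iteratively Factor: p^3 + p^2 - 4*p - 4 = (p + 2)*(p^2 - p - 2) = (p - 2)*(p + 2)*(p + 1)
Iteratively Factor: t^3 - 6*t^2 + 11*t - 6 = (t - 2)*(t^2 - 4*t + 3) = (t - 3)*(t - 2)*(t - 1)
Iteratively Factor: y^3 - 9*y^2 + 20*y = (y)*(y^2 - 9*y + 20) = y*(y - 4)*(y - 5)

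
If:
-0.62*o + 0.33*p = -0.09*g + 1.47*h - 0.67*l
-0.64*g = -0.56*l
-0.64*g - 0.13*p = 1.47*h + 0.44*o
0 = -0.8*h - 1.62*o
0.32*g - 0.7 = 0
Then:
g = 2.19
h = -0.39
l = 2.50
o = 0.19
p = -7.04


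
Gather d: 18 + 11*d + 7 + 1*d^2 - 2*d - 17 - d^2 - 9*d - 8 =0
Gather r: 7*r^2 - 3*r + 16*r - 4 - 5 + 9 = 7*r^2 + 13*r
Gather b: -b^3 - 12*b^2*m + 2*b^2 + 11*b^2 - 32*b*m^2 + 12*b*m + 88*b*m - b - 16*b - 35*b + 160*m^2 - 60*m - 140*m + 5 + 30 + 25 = -b^3 + b^2*(13 - 12*m) + b*(-32*m^2 + 100*m - 52) + 160*m^2 - 200*m + 60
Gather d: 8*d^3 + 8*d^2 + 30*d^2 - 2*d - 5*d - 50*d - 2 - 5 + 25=8*d^3 + 38*d^2 - 57*d + 18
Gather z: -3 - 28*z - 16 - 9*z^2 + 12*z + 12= -9*z^2 - 16*z - 7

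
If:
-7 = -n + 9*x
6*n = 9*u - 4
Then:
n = 9*x + 7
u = 6*x + 46/9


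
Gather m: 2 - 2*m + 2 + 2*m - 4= 0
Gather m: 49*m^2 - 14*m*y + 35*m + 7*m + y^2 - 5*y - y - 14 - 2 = 49*m^2 + m*(42 - 14*y) + y^2 - 6*y - 16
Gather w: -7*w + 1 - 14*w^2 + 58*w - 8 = -14*w^2 + 51*w - 7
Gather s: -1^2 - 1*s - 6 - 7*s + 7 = -8*s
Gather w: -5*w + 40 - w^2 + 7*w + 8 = -w^2 + 2*w + 48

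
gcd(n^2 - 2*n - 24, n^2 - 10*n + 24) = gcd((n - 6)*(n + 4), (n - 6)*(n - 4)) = n - 6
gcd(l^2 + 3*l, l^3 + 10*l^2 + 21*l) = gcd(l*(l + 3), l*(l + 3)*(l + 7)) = l^2 + 3*l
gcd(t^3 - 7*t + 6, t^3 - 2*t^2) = t - 2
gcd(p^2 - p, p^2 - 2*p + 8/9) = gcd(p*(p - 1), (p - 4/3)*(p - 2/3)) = 1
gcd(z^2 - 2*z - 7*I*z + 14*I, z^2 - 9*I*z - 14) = z - 7*I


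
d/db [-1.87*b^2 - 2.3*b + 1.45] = -3.74*b - 2.3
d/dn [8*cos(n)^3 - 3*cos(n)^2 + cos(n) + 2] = (-24*cos(n)^2 + 6*cos(n) - 1)*sin(n)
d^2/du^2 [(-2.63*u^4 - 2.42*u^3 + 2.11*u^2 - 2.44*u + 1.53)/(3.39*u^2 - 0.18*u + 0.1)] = (-60.448446*u^6 + 9.62895600000007*u^5 - 5.86069200000006*u^4 - 51.26502*u^3 + 101.151498*u^2 - 0.783876*u - 0.983836)/(38.958219*u^6 - 6.205734*u^5 + 3.777138*u^4 - 0.371952*u^3 + 0.11142*u^2 - 0.0054*u + 0.001)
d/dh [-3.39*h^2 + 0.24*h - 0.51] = 0.24 - 6.78*h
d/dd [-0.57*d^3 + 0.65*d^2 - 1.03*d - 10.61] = -1.71*d^2 + 1.3*d - 1.03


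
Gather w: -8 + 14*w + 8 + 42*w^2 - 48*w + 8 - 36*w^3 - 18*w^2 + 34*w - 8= -36*w^3 + 24*w^2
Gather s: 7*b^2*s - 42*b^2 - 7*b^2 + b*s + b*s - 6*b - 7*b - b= -49*b^2 - 14*b + s*(7*b^2 + 2*b)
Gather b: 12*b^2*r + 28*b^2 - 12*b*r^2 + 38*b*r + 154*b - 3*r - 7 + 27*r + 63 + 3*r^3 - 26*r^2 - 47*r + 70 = b^2*(12*r + 28) + b*(-12*r^2 + 38*r + 154) + 3*r^3 - 26*r^2 - 23*r + 126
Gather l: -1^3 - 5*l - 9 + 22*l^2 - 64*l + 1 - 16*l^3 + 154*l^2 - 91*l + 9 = -16*l^3 + 176*l^2 - 160*l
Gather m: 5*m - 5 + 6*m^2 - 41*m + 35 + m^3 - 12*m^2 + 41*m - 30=m^3 - 6*m^2 + 5*m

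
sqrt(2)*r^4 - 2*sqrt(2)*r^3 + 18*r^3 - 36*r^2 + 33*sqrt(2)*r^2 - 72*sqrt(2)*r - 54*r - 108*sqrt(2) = (r - 3)*(r + 3*sqrt(2))*(r + 6*sqrt(2))*(sqrt(2)*r + sqrt(2))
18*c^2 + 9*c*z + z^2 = (3*c + z)*(6*c + z)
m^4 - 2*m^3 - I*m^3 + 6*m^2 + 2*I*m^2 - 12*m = m*(m - 2)*(m - 3*I)*(m + 2*I)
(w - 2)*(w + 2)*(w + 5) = w^3 + 5*w^2 - 4*w - 20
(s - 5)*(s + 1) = s^2 - 4*s - 5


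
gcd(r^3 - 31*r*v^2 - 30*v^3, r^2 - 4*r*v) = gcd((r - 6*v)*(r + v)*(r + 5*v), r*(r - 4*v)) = 1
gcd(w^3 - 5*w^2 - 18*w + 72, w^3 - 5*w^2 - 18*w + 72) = w^3 - 5*w^2 - 18*w + 72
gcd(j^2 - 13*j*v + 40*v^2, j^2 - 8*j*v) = -j + 8*v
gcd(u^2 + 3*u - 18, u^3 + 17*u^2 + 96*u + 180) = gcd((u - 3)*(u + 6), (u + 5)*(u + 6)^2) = u + 6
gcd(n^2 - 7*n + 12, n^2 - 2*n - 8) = n - 4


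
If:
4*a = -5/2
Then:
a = -5/8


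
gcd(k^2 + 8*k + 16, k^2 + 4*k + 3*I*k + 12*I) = k + 4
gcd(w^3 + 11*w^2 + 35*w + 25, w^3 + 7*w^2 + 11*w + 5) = w^2 + 6*w + 5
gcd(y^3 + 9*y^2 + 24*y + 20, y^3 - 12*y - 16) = y^2 + 4*y + 4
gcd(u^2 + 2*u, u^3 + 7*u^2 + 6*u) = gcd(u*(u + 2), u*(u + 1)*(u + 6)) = u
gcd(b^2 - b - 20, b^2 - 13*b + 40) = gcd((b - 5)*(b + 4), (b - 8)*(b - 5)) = b - 5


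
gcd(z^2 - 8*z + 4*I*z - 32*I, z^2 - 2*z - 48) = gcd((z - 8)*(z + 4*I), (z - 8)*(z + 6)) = z - 8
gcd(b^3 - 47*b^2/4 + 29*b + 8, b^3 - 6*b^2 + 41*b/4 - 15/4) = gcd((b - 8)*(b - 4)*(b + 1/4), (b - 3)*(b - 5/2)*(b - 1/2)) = 1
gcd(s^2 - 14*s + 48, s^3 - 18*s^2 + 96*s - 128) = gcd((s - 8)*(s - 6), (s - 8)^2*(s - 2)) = s - 8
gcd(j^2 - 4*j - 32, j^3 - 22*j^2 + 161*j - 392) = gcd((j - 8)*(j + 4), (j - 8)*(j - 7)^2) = j - 8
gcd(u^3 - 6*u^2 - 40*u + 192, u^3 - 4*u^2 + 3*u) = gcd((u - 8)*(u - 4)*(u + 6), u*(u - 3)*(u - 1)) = 1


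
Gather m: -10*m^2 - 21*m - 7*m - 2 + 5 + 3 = -10*m^2 - 28*m + 6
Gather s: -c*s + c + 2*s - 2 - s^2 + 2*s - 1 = c - s^2 + s*(4 - c) - 3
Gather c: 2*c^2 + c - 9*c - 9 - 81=2*c^2 - 8*c - 90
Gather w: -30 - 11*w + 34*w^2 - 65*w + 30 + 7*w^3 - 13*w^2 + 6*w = 7*w^3 + 21*w^2 - 70*w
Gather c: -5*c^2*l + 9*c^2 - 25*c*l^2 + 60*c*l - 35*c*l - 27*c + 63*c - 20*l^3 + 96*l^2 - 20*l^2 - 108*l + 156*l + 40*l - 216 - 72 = c^2*(9 - 5*l) + c*(-25*l^2 + 25*l + 36) - 20*l^3 + 76*l^2 + 88*l - 288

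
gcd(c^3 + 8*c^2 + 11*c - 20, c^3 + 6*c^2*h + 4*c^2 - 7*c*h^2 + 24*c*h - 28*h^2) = c + 4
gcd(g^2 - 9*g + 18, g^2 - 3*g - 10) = 1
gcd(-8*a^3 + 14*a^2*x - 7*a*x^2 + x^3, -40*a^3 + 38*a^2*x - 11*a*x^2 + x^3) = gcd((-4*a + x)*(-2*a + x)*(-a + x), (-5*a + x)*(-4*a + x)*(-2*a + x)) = 8*a^2 - 6*a*x + x^2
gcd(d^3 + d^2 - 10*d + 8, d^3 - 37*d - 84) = d + 4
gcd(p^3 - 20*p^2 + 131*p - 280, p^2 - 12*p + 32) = p - 8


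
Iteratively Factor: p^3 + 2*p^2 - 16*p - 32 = (p - 4)*(p^2 + 6*p + 8) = (p - 4)*(p + 4)*(p + 2)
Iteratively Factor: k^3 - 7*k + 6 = (k + 3)*(k^2 - 3*k + 2) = (k - 1)*(k + 3)*(k - 2)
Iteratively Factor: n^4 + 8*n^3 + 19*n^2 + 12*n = (n + 1)*(n^3 + 7*n^2 + 12*n) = n*(n + 1)*(n^2 + 7*n + 12) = n*(n + 1)*(n + 4)*(n + 3)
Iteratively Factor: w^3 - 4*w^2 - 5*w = (w + 1)*(w^2 - 5*w) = w*(w + 1)*(w - 5)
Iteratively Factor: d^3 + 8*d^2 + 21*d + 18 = (d + 2)*(d^2 + 6*d + 9) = (d + 2)*(d + 3)*(d + 3)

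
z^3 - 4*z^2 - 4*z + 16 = (z - 4)*(z - 2)*(z + 2)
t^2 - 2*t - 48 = (t - 8)*(t + 6)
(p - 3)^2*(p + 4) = p^3 - 2*p^2 - 15*p + 36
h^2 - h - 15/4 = (h - 5/2)*(h + 3/2)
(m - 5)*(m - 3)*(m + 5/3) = m^3 - 19*m^2/3 + 5*m/3 + 25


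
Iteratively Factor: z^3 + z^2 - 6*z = (z - 2)*(z^2 + 3*z) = (z - 2)*(z + 3)*(z)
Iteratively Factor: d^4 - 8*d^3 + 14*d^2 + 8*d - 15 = (d - 3)*(d^3 - 5*d^2 - d + 5) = (d - 3)*(d - 1)*(d^2 - 4*d - 5) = (d - 5)*(d - 3)*(d - 1)*(d + 1)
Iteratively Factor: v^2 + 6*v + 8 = (v + 2)*(v + 4)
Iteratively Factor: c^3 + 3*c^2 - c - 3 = (c - 1)*(c^2 + 4*c + 3) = (c - 1)*(c + 3)*(c + 1)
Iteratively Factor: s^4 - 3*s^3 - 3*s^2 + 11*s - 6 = (s + 2)*(s^3 - 5*s^2 + 7*s - 3) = (s - 1)*(s + 2)*(s^2 - 4*s + 3) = (s - 1)^2*(s + 2)*(s - 3)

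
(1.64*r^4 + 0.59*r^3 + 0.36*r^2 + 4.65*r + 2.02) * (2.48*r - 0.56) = 4.0672*r^5 + 0.5448*r^4 + 0.5624*r^3 + 11.3304*r^2 + 2.4056*r - 1.1312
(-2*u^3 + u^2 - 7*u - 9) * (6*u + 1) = -12*u^4 + 4*u^3 - 41*u^2 - 61*u - 9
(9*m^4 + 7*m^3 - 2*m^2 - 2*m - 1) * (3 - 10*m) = -90*m^5 - 43*m^4 + 41*m^3 + 14*m^2 + 4*m - 3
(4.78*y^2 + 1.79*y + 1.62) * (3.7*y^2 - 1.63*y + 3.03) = 17.686*y^4 - 1.1684*y^3 + 17.5597*y^2 + 2.7831*y + 4.9086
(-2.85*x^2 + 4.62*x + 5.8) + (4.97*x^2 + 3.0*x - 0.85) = 2.12*x^2 + 7.62*x + 4.95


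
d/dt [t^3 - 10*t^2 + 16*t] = 3*t^2 - 20*t + 16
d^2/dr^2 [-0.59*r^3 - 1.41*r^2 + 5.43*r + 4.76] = -3.54*r - 2.82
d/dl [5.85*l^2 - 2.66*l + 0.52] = 11.7*l - 2.66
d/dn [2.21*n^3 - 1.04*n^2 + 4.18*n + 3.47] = 6.63*n^2 - 2.08*n + 4.18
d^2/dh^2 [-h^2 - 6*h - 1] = -2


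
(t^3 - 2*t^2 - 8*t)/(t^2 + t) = (t^2 - 2*t - 8)/(t + 1)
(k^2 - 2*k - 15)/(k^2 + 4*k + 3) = (k - 5)/(k + 1)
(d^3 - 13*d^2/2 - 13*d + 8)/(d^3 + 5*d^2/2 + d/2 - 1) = (d - 8)/(d + 1)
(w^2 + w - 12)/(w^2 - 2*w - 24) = (w - 3)/(w - 6)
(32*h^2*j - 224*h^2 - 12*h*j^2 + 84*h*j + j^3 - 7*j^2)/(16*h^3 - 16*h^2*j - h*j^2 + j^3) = (8*h*j - 56*h - j^2 + 7*j)/(4*h^2 - 3*h*j - j^2)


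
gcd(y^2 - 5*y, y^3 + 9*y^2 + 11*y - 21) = 1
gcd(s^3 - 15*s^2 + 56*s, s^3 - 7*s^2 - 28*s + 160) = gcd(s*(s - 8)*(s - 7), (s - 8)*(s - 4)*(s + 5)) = s - 8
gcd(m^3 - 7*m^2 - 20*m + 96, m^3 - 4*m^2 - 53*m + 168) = m^2 - 11*m + 24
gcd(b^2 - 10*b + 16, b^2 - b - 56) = b - 8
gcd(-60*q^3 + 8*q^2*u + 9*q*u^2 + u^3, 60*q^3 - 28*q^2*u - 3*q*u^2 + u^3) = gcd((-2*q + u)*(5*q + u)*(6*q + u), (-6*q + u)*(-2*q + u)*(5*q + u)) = 10*q^2 - 3*q*u - u^2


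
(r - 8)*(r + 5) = r^2 - 3*r - 40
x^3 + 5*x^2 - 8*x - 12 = (x - 2)*(x + 1)*(x + 6)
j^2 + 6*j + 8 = (j + 2)*(j + 4)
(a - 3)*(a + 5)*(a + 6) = a^3 + 8*a^2 - 3*a - 90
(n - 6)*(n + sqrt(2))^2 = n^3 - 6*n^2 + 2*sqrt(2)*n^2 - 12*sqrt(2)*n + 2*n - 12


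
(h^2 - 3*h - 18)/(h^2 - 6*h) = (h + 3)/h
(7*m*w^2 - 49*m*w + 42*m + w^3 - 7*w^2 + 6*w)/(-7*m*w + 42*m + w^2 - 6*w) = (7*m*w - 7*m + w^2 - w)/(-7*m + w)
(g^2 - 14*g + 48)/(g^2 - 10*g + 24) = (g - 8)/(g - 4)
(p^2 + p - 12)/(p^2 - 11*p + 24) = (p + 4)/(p - 8)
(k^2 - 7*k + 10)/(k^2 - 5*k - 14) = (-k^2 + 7*k - 10)/(-k^2 + 5*k + 14)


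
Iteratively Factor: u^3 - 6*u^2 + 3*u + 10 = (u + 1)*(u^2 - 7*u + 10) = (u - 5)*(u + 1)*(u - 2)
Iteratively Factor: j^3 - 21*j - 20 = (j + 4)*(j^2 - 4*j - 5) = (j - 5)*(j + 4)*(j + 1)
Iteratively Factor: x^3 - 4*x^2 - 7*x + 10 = (x + 2)*(x^2 - 6*x + 5) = (x - 1)*(x + 2)*(x - 5)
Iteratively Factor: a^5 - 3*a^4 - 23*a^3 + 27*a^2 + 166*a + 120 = (a + 3)*(a^4 - 6*a^3 - 5*a^2 + 42*a + 40) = (a + 1)*(a + 3)*(a^3 - 7*a^2 + 2*a + 40) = (a + 1)*(a + 2)*(a + 3)*(a^2 - 9*a + 20) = (a - 4)*(a + 1)*(a + 2)*(a + 3)*(a - 5)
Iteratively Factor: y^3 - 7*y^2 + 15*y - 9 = (y - 3)*(y^2 - 4*y + 3) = (y - 3)*(y - 1)*(y - 3)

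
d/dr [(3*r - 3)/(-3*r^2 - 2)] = 3*(-3*r^2 + 6*r*(r - 1) - 2)/(3*r^2 + 2)^2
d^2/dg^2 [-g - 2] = 0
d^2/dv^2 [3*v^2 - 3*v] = 6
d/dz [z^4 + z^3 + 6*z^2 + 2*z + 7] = 4*z^3 + 3*z^2 + 12*z + 2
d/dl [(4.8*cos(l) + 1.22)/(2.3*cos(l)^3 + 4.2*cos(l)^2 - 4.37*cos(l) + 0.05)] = (22.08*cos(l)^3 + 28.578*cos(l)^2 + 10.248*cos(l) - 5.5714)*sin(l)/(5.29*cos(l)^6 + 19.32*cos(l)^5 - 2.462*cos(l)^4 - 36.478*cos(l)^3 + 19.5169*cos(l)^2 - 0.437*cos(l) + 0.0025)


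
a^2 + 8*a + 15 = (a + 3)*(a + 5)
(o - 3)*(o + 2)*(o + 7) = o^3 + 6*o^2 - 13*o - 42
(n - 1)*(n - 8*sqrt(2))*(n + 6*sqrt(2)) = n^3 - 2*sqrt(2)*n^2 - n^2 - 96*n + 2*sqrt(2)*n + 96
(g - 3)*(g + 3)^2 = g^3 + 3*g^2 - 9*g - 27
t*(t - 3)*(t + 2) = t^3 - t^2 - 6*t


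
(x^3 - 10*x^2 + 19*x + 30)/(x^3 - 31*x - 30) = (x - 5)/(x + 5)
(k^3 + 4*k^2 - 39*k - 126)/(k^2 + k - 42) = k + 3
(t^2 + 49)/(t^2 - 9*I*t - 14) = (t + 7*I)/(t - 2*I)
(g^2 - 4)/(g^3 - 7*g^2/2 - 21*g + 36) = 2*(g^2 - 4)/(2*g^3 - 7*g^2 - 42*g + 72)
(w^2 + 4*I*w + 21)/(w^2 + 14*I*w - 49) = (w - 3*I)/(w + 7*I)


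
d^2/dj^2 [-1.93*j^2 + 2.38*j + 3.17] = -3.86000000000000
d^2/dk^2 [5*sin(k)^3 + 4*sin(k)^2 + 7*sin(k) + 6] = -45*sin(k)^3 - 16*sin(k)^2 + 23*sin(k) + 8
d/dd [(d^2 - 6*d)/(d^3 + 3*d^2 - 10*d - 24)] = (-d^4 + 12*d^3 + 8*d^2 - 48*d + 144)/(d^6 + 6*d^5 - 11*d^4 - 108*d^3 - 44*d^2 + 480*d + 576)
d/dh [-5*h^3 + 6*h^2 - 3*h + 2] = -15*h^2 + 12*h - 3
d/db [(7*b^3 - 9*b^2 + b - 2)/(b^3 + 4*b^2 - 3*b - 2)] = (37*b^4 - 44*b^3 - 13*b^2 + 52*b - 8)/(b^6 + 8*b^5 + 10*b^4 - 28*b^3 - 7*b^2 + 12*b + 4)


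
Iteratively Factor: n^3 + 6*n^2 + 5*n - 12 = (n - 1)*(n^2 + 7*n + 12) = (n - 1)*(n + 4)*(n + 3)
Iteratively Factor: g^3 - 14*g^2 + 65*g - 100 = (g - 4)*(g^2 - 10*g + 25) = (g - 5)*(g - 4)*(g - 5)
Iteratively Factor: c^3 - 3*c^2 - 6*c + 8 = (c - 1)*(c^2 - 2*c - 8) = (c - 1)*(c + 2)*(c - 4)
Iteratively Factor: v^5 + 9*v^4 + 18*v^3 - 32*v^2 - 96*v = (v)*(v^4 + 9*v^3 + 18*v^2 - 32*v - 96) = v*(v - 2)*(v^3 + 11*v^2 + 40*v + 48) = v*(v - 2)*(v + 4)*(v^2 + 7*v + 12) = v*(v - 2)*(v + 3)*(v + 4)*(v + 4)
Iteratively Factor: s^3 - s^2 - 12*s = (s)*(s^2 - s - 12) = s*(s + 3)*(s - 4)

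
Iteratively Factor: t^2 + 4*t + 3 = (t + 3)*(t + 1)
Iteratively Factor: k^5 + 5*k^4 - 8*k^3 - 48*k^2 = (k + 4)*(k^4 + k^3 - 12*k^2) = (k + 4)^2*(k^3 - 3*k^2) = (k - 3)*(k + 4)^2*(k^2) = k*(k - 3)*(k + 4)^2*(k)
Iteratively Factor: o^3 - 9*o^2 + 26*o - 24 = (o - 4)*(o^2 - 5*o + 6) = (o - 4)*(o - 2)*(o - 3)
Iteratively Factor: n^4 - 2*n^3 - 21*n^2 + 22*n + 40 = (n + 4)*(n^3 - 6*n^2 + 3*n + 10) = (n - 5)*(n + 4)*(n^2 - n - 2) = (n - 5)*(n - 2)*(n + 4)*(n + 1)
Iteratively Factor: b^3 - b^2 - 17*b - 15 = (b - 5)*(b^2 + 4*b + 3) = (b - 5)*(b + 1)*(b + 3)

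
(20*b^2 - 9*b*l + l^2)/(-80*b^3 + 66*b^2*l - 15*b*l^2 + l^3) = (-4*b + l)/(16*b^2 - 10*b*l + l^2)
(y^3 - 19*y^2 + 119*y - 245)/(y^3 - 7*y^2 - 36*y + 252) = (y^2 - 12*y + 35)/(y^2 - 36)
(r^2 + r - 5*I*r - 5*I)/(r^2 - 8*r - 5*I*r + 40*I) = (r + 1)/(r - 8)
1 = 1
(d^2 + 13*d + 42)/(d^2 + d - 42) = (d + 6)/(d - 6)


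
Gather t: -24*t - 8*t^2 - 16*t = -8*t^2 - 40*t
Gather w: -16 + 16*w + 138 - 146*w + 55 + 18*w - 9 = 168 - 112*w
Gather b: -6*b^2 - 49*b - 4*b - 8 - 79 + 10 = -6*b^2 - 53*b - 77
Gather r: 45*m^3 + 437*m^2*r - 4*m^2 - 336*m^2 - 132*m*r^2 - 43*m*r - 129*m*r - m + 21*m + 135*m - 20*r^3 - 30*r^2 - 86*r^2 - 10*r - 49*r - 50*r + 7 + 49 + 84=45*m^3 - 340*m^2 + 155*m - 20*r^3 + r^2*(-132*m - 116) + r*(437*m^2 - 172*m - 109) + 140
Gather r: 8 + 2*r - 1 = 2*r + 7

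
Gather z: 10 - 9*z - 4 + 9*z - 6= 0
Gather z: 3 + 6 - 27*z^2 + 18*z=-27*z^2 + 18*z + 9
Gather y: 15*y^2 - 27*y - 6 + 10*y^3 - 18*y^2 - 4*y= 10*y^3 - 3*y^2 - 31*y - 6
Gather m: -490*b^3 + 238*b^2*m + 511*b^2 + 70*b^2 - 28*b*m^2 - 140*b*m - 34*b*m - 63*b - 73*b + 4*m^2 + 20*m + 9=-490*b^3 + 581*b^2 - 136*b + m^2*(4 - 28*b) + m*(238*b^2 - 174*b + 20) + 9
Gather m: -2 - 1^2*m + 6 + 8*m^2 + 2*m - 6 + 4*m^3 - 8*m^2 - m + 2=4*m^3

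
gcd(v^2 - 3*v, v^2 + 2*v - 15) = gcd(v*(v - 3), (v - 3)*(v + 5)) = v - 3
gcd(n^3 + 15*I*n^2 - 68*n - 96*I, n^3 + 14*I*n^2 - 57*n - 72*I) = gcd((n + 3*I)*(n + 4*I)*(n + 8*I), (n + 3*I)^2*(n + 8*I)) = n^2 + 11*I*n - 24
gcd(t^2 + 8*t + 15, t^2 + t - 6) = t + 3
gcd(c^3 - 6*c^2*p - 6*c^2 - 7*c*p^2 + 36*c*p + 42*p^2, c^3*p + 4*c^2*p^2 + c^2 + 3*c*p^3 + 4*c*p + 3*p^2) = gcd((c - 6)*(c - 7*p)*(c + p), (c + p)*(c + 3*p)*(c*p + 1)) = c + p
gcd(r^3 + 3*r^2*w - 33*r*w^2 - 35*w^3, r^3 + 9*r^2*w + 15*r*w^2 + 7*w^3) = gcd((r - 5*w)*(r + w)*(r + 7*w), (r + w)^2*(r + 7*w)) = r^2 + 8*r*w + 7*w^2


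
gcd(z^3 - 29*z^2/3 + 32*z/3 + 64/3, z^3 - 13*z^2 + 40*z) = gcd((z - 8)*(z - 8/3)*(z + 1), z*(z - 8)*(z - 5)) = z - 8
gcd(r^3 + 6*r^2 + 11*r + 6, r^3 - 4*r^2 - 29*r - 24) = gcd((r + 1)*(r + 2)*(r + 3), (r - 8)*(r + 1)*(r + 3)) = r^2 + 4*r + 3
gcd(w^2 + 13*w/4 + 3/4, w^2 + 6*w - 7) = 1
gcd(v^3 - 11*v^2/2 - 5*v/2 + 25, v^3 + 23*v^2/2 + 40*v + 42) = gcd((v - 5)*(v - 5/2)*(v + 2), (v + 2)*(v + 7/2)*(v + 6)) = v + 2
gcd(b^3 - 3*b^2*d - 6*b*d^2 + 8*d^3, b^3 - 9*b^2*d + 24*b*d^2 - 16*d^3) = b^2 - 5*b*d + 4*d^2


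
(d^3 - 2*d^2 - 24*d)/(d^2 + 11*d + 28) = d*(d - 6)/(d + 7)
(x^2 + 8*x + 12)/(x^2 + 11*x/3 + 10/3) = 3*(x + 6)/(3*x + 5)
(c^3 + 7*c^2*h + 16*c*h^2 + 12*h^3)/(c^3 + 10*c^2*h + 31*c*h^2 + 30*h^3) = (c + 2*h)/(c + 5*h)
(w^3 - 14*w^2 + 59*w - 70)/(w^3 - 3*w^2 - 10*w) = (w^2 - 9*w + 14)/(w*(w + 2))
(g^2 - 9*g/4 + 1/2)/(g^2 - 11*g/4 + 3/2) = (4*g - 1)/(4*g - 3)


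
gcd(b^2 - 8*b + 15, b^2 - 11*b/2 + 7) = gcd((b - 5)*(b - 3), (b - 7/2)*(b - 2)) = 1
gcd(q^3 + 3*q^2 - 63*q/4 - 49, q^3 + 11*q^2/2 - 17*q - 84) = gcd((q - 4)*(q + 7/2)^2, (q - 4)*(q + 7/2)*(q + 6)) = q^2 - q/2 - 14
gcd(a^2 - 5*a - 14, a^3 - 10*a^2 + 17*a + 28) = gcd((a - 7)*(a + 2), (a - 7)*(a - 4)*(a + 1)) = a - 7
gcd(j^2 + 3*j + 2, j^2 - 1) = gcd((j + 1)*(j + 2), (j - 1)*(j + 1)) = j + 1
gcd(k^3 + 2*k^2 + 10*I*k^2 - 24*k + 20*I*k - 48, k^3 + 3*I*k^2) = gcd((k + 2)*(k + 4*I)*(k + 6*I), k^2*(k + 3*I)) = 1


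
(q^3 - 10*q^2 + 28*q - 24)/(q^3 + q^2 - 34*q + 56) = (q^2 - 8*q + 12)/(q^2 + 3*q - 28)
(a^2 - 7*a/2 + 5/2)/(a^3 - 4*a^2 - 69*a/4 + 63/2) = 2*(2*a^2 - 7*a + 5)/(4*a^3 - 16*a^2 - 69*a + 126)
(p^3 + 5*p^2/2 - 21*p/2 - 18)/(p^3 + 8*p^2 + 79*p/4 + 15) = 2*(p - 3)/(2*p + 5)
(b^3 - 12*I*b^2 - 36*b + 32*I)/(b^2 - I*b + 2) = (b^2 - 10*I*b - 16)/(b + I)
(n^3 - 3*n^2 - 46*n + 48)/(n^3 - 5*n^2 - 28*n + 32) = (n + 6)/(n + 4)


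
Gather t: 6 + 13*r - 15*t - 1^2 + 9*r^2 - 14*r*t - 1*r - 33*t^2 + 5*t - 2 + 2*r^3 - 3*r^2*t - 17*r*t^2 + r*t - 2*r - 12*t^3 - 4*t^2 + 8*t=2*r^3 + 9*r^2 + 10*r - 12*t^3 + t^2*(-17*r - 37) + t*(-3*r^2 - 13*r - 2) + 3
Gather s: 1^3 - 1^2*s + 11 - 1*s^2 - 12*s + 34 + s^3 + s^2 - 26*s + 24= s^3 - 39*s + 70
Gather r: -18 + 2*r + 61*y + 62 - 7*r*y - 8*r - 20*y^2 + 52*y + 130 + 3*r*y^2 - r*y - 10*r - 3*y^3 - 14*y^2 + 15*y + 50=r*(3*y^2 - 8*y - 16) - 3*y^3 - 34*y^2 + 128*y + 224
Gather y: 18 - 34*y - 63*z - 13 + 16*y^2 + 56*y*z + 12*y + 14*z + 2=16*y^2 + y*(56*z - 22) - 49*z + 7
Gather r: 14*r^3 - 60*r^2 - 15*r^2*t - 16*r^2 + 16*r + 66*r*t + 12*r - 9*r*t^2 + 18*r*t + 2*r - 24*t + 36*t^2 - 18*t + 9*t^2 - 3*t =14*r^3 + r^2*(-15*t - 76) + r*(-9*t^2 + 84*t + 30) + 45*t^2 - 45*t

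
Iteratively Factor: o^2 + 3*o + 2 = (o + 1)*(o + 2)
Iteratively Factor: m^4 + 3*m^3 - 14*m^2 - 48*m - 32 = (m - 4)*(m^3 + 7*m^2 + 14*m + 8) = (m - 4)*(m + 4)*(m^2 + 3*m + 2) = (m - 4)*(m + 2)*(m + 4)*(m + 1)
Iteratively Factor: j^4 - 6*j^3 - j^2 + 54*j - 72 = (j - 2)*(j^3 - 4*j^2 - 9*j + 36) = (j - 3)*(j - 2)*(j^2 - j - 12) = (j - 3)*(j - 2)*(j + 3)*(j - 4)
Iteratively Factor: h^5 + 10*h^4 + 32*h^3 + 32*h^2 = (h + 4)*(h^4 + 6*h^3 + 8*h^2) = h*(h + 4)*(h^3 + 6*h^2 + 8*h) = h*(h + 2)*(h + 4)*(h^2 + 4*h) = h*(h + 2)*(h + 4)^2*(h)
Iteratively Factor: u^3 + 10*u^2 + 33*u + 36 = (u + 3)*(u^2 + 7*u + 12) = (u + 3)*(u + 4)*(u + 3)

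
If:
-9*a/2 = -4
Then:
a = 8/9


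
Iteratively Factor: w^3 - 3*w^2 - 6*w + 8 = (w + 2)*(w^2 - 5*w + 4) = (w - 1)*(w + 2)*(w - 4)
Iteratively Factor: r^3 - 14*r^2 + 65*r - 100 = (r - 5)*(r^2 - 9*r + 20) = (r - 5)^2*(r - 4)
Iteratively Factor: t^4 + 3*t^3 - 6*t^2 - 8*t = (t)*(t^3 + 3*t^2 - 6*t - 8) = t*(t + 4)*(t^2 - t - 2) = t*(t - 2)*(t + 4)*(t + 1)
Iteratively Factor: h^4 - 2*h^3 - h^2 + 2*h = (h - 2)*(h^3 - h) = (h - 2)*(h - 1)*(h^2 + h) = (h - 2)*(h - 1)*(h + 1)*(h)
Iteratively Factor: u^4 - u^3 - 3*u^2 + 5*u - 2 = (u - 1)*(u^3 - 3*u + 2) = (u - 1)*(u + 2)*(u^2 - 2*u + 1) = (u - 1)^2*(u + 2)*(u - 1)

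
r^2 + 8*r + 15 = (r + 3)*(r + 5)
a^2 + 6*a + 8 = (a + 2)*(a + 4)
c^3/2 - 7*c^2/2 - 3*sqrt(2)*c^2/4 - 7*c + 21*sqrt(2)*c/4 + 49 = (c/2 + sqrt(2))*(c - 7)*(c - 7*sqrt(2)/2)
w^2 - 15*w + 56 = (w - 8)*(w - 7)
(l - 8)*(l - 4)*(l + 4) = l^3 - 8*l^2 - 16*l + 128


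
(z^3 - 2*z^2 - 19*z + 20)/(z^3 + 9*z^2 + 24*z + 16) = (z^2 - 6*z + 5)/(z^2 + 5*z + 4)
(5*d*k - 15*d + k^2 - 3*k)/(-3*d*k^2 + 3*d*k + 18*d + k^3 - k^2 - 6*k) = (-5*d - k)/(3*d*k + 6*d - k^2 - 2*k)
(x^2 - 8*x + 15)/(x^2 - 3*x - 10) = (x - 3)/(x + 2)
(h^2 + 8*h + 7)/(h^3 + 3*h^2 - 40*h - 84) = (h + 1)/(h^2 - 4*h - 12)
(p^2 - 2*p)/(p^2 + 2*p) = (p - 2)/(p + 2)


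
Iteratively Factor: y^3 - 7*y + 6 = (y + 3)*(y^2 - 3*y + 2) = (y - 1)*(y + 3)*(y - 2)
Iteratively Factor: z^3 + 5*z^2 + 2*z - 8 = (z + 4)*(z^2 + z - 2) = (z + 2)*(z + 4)*(z - 1)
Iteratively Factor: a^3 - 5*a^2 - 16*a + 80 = (a + 4)*(a^2 - 9*a + 20) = (a - 4)*(a + 4)*(a - 5)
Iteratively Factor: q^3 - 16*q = (q + 4)*(q^2 - 4*q) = (q - 4)*(q + 4)*(q)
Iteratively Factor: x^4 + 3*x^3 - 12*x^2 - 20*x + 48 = (x - 2)*(x^3 + 5*x^2 - 2*x - 24) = (x - 2)^2*(x^2 + 7*x + 12) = (x - 2)^2*(x + 4)*(x + 3)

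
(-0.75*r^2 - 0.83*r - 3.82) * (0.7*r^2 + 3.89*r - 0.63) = -0.525*r^4 - 3.4985*r^3 - 5.4302*r^2 - 14.3369*r + 2.4066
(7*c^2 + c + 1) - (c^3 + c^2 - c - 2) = -c^3 + 6*c^2 + 2*c + 3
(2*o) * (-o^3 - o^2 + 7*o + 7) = -2*o^4 - 2*o^3 + 14*o^2 + 14*o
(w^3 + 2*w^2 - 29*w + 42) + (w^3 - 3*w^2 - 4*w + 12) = 2*w^3 - w^2 - 33*w + 54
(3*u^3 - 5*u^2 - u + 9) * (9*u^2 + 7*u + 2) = 27*u^5 - 24*u^4 - 38*u^3 + 64*u^2 + 61*u + 18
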